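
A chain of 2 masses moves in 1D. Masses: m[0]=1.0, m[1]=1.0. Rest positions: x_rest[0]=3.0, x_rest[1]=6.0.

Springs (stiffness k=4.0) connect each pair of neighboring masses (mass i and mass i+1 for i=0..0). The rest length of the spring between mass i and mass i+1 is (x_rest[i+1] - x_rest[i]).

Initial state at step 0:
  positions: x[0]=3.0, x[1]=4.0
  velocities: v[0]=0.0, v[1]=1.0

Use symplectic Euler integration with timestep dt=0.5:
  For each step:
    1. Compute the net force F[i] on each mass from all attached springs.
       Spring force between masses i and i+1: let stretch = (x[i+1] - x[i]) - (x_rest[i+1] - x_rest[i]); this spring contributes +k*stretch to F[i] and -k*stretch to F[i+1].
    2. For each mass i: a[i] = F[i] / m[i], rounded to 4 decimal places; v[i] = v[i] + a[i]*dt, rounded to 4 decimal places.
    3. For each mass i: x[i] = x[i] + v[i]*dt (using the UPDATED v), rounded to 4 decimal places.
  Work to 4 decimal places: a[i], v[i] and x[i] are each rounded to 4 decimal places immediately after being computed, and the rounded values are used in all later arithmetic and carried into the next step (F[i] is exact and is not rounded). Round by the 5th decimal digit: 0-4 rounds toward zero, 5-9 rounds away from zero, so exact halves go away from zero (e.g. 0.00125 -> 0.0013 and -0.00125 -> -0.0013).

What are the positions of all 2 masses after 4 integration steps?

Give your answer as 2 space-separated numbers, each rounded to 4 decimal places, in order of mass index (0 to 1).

Answer: 4.0000 5.0000

Derivation:
Step 0: x=[3.0000 4.0000] v=[0.0000 1.0000]
Step 1: x=[1.0000 6.5000] v=[-4.0000 5.0000]
Step 2: x=[1.5000 6.5000] v=[1.0000 0.0000]
Step 3: x=[4.0000 4.5000] v=[5.0000 -4.0000]
Step 4: x=[4.0000 5.0000] v=[0.0000 1.0000]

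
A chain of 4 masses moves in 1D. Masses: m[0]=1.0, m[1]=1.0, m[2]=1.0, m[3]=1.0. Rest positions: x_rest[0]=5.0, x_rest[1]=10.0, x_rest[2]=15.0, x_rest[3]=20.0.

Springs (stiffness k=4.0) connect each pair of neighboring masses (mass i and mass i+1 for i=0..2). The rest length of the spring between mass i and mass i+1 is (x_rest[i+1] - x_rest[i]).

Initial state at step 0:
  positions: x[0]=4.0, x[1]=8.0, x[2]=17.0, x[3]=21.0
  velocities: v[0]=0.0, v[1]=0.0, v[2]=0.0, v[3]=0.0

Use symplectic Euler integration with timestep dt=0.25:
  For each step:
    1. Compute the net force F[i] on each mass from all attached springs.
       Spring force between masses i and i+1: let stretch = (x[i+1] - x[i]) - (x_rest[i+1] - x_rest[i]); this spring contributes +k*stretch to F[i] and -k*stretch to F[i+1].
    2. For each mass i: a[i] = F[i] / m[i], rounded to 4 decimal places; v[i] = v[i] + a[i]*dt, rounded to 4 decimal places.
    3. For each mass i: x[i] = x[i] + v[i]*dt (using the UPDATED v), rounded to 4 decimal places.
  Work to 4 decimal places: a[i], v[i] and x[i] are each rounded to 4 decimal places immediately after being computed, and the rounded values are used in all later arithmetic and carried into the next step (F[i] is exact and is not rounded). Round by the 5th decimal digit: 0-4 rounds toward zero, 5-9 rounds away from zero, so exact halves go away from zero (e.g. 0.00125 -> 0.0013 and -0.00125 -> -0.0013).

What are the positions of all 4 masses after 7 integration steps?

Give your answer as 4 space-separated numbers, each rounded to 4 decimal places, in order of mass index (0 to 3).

Step 0: x=[4.0000 8.0000 17.0000 21.0000] v=[0.0000 0.0000 0.0000 0.0000]
Step 1: x=[3.7500 9.2500 15.7500 21.2500] v=[-1.0000 5.0000 -5.0000 1.0000]
Step 2: x=[3.6250 10.7500 14.2500 21.3750] v=[-0.5000 6.0000 -6.0000 0.5000]
Step 3: x=[4.0313 11.3438 13.6563 20.9688] v=[1.6250 2.3750 -2.3750 -1.6250]
Step 4: x=[5.0157 10.6876 14.3126 19.9844] v=[3.9375 -2.6250 2.6250 -3.9375]
Step 5: x=[6.1681 9.5196 15.4806 18.8321] v=[4.6094 -4.6719 4.6718 -4.6093]
Step 6: x=[6.9083 9.0040 15.9962 18.0919] v=[2.9609 -2.0624 2.0623 -2.9608]
Step 7: x=[6.9225 9.7125 15.2877 18.0778] v=[0.0566 2.8341 -2.8342 -0.0565]

Answer: 6.9225 9.7125 15.2877 18.0778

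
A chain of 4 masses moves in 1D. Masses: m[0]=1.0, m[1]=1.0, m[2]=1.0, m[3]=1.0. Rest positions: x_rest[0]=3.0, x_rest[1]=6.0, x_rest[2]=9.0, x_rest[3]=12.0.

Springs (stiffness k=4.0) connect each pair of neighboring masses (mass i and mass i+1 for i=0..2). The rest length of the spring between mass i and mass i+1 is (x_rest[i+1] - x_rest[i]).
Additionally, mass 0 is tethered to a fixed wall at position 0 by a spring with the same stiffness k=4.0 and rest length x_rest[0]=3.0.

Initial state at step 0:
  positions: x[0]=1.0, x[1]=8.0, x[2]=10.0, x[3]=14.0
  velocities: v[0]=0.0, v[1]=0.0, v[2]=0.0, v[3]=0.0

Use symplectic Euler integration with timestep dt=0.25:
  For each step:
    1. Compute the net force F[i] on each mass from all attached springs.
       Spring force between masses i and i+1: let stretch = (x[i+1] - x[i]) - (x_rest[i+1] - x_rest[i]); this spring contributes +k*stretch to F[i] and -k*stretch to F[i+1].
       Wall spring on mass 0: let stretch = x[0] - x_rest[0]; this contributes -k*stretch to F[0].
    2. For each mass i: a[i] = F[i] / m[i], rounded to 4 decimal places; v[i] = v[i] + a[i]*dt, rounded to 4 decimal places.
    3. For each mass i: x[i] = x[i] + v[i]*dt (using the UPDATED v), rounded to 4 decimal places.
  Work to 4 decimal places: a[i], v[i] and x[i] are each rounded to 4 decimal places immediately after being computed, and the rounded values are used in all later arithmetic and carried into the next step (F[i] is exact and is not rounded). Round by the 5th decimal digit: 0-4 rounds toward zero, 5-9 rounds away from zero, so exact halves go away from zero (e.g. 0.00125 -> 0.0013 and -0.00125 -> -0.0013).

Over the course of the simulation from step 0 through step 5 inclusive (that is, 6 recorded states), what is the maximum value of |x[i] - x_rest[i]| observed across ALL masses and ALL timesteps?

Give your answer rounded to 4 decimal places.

Answer: 2.5000

Derivation:
Step 0: x=[1.0000 8.0000 10.0000 14.0000] v=[0.0000 0.0000 0.0000 0.0000]
Step 1: x=[2.5000 6.7500 10.5000 13.7500] v=[6.0000 -5.0000 2.0000 -1.0000]
Step 2: x=[4.4375 5.3750 10.8750 13.4375] v=[7.7500 -5.5000 1.5000 -1.2500]
Step 3: x=[5.5000 5.1406 10.5156 13.2344] v=[4.2500 -0.9375 -1.4375 -0.8125]
Step 4: x=[5.0977 6.3398 9.4922 13.1016] v=[-1.6094 4.7969 -4.0937 -0.5313]
Step 5: x=[3.7315 8.0166 8.5830 12.8164] v=[-5.4650 6.7072 -3.6367 -1.1407]
Max displacement = 2.5000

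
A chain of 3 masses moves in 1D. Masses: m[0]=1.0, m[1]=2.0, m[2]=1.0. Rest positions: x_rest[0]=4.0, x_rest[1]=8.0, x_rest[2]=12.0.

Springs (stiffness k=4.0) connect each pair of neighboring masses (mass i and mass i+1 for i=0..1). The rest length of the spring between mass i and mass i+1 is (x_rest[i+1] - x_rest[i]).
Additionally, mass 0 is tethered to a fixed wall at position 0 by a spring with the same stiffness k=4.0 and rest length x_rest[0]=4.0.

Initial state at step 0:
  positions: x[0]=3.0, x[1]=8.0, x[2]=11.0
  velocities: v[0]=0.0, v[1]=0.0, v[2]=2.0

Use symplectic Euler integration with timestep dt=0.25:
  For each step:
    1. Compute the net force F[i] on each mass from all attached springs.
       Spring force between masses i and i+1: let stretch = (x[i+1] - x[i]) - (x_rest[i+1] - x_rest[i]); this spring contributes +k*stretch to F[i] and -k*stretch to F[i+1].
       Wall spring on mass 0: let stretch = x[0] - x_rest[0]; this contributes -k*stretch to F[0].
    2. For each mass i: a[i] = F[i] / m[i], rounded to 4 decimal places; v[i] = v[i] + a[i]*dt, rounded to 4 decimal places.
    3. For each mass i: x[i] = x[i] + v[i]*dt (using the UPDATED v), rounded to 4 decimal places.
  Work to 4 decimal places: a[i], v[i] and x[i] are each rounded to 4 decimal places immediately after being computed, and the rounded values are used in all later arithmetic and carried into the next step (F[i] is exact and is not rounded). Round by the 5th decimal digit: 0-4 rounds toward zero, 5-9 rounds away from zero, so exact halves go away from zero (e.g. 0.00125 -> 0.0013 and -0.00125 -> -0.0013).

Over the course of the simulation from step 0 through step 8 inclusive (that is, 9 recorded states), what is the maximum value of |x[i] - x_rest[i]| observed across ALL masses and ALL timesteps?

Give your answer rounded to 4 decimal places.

Answer: 1.4489

Derivation:
Step 0: x=[3.0000 8.0000 11.0000] v=[0.0000 0.0000 2.0000]
Step 1: x=[3.5000 7.7500 11.7500] v=[2.0000 -1.0000 3.0000]
Step 2: x=[4.1875 7.4688 12.5000] v=[2.7500 -1.1250 3.0000]
Step 3: x=[4.6485 7.4063 12.9922] v=[1.8438 -0.2501 1.9688]
Step 4: x=[4.6368 7.6973 13.0879] v=[-0.0469 1.1640 0.3829]
Step 5: x=[4.2310 8.2796 12.8360] v=[-1.6232 2.3291 -1.0077]
Step 6: x=[3.7796 8.9254 12.4450] v=[-1.8056 2.5830 -1.5641]
Step 7: x=[3.6698 9.3679 12.1741] v=[-0.4394 1.7699 -1.0837]
Step 8: x=[4.0670 9.4489 12.2016] v=[1.5889 0.3240 0.1101]
Max displacement = 1.4489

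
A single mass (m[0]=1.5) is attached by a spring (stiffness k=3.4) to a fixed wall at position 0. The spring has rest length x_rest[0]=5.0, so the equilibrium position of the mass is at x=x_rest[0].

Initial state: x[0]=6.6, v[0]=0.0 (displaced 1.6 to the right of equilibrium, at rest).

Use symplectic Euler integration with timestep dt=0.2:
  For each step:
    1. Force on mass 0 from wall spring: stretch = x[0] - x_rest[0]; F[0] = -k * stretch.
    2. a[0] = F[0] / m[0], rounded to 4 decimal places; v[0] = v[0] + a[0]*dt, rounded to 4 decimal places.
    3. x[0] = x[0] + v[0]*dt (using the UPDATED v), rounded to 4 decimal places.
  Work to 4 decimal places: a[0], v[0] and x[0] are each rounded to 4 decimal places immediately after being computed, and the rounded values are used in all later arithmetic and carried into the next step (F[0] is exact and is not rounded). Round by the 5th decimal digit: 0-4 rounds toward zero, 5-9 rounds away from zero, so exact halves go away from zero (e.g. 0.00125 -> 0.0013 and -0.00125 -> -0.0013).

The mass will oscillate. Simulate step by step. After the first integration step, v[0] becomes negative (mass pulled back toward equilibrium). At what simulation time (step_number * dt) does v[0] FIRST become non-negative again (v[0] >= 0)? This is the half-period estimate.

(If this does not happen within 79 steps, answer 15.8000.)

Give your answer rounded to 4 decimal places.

Step 0: x=[6.6000] v=[0.0000]
Step 1: x=[6.4549] v=[-0.7253]
Step 2: x=[6.1779] v=[-1.3849]
Step 3: x=[5.7941] v=[-1.9189]
Step 4: x=[5.3383] v=[-2.2789]
Step 5: x=[4.8518] v=[-2.4323]
Step 6: x=[4.3788] v=[-2.3651]
Step 7: x=[3.9621] v=[-2.0835]
Step 8: x=[3.6395] v=[-1.6130]
Step 9: x=[3.4403] v=[-0.9962]
Step 10: x=[3.3825] v=[-0.2891]
Step 11: x=[3.4713] v=[0.4442]
First v>=0 after going negative at step 11, time=2.2000

Answer: 2.2000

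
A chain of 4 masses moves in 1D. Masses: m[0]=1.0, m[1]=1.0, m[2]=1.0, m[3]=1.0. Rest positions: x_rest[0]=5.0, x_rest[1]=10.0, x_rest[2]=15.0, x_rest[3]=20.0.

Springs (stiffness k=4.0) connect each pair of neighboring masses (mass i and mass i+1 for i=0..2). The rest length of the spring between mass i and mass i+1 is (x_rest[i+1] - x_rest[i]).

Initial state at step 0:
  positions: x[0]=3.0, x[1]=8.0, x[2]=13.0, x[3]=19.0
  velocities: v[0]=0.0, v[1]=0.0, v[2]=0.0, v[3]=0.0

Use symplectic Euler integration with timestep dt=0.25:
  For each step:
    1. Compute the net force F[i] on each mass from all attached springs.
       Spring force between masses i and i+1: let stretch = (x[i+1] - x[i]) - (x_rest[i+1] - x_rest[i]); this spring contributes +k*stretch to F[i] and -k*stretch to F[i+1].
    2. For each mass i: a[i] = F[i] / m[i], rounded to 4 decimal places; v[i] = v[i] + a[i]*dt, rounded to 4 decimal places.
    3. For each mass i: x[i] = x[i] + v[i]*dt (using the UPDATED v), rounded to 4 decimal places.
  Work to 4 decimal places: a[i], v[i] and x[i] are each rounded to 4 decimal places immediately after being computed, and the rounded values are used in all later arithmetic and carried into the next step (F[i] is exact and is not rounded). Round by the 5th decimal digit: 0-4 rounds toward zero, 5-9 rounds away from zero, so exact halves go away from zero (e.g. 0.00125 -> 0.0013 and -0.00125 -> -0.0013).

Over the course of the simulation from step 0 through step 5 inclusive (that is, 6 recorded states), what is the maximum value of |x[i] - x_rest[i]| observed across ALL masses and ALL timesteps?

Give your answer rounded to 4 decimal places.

Step 0: x=[3.0000 8.0000 13.0000 19.0000] v=[0.0000 0.0000 0.0000 0.0000]
Step 1: x=[3.0000 8.0000 13.2500 18.7500] v=[0.0000 0.0000 1.0000 -1.0000]
Step 2: x=[3.0000 8.0625 13.5625 18.3750] v=[0.0000 0.2500 1.2500 -1.5000]
Step 3: x=[3.0156 8.2344 13.7031 18.0469] v=[0.0625 0.6875 0.5625 -1.3125]
Step 4: x=[3.0859 8.4688 13.5625 17.8828] v=[0.2813 0.9374 -0.5624 -0.6563]
Step 5: x=[3.2520 8.6309 13.2286 17.8887] v=[0.6642 0.6482 -1.3358 0.0234]
Max displacement = 2.1172

Answer: 2.1172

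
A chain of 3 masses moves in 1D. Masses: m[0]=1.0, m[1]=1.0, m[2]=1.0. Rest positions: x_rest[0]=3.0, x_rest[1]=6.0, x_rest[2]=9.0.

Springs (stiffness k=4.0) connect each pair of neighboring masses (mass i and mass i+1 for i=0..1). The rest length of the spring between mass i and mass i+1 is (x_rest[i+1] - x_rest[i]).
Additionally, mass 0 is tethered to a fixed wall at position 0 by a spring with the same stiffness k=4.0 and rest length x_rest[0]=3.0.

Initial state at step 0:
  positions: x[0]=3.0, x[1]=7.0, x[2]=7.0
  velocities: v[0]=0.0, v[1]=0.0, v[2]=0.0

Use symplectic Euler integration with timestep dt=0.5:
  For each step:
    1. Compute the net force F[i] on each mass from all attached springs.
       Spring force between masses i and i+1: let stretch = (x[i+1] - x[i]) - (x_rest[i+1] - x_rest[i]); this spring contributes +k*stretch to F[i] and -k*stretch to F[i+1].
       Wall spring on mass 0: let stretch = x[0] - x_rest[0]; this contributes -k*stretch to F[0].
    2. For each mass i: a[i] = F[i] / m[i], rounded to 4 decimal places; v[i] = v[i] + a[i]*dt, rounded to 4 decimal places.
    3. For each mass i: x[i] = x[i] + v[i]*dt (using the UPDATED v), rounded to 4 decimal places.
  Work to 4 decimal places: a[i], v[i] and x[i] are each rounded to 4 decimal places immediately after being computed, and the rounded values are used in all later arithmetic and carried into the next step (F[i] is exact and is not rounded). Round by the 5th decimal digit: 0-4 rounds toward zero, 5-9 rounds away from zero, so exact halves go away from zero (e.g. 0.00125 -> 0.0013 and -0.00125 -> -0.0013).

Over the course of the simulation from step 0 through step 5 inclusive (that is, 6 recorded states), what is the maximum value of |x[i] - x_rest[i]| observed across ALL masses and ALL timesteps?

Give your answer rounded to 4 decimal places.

Answer: 3.0000

Derivation:
Step 0: x=[3.0000 7.0000 7.0000] v=[0.0000 0.0000 0.0000]
Step 1: x=[4.0000 3.0000 10.0000] v=[2.0000 -8.0000 6.0000]
Step 2: x=[0.0000 7.0000 9.0000] v=[-8.0000 8.0000 -2.0000]
Step 3: x=[3.0000 6.0000 9.0000] v=[6.0000 -2.0000 0.0000]
Step 4: x=[6.0000 5.0000 9.0000] v=[6.0000 -2.0000 0.0000]
Step 5: x=[2.0000 9.0000 8.0000] v=[-8.0000 8.0000 -2.0000]
Max displacement = 3.0000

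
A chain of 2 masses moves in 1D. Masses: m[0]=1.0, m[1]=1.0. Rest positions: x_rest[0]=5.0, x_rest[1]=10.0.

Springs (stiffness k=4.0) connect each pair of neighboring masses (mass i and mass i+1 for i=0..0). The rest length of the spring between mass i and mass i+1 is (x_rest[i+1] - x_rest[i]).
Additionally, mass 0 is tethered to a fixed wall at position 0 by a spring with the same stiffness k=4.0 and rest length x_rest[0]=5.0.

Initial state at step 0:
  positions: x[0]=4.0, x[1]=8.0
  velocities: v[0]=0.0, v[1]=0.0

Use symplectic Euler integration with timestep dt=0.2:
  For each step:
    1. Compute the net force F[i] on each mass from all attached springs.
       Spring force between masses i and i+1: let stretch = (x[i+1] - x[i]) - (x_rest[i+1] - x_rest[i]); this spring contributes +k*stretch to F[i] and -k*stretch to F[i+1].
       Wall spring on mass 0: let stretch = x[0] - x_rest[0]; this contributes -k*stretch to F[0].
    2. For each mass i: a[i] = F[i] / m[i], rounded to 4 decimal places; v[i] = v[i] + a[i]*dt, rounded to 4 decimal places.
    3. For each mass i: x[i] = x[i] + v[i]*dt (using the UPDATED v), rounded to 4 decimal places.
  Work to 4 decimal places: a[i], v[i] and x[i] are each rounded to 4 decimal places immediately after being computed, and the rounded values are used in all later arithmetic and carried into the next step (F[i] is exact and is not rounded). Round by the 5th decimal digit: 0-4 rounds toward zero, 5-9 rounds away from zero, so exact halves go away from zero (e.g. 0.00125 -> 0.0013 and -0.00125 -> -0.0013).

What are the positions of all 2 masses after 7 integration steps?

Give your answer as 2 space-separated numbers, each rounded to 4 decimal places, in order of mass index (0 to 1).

Step 0: x=[4.0000 8.0000] v=[0.0000 0.0000]
Step 1: x=[4.0000 8.1600] v=[0.0000 0.8000]
Step 2: x=[4.0256 8.4544] v=[0.1280 1.4720]
Step 3: x=[4.1157 8.8402] v=[0.4506 1.9290]
Step 4: x=[4.3032 9.2701] v=[0.9376 2.1494]
Step 5: x=[4.5969 9.7053] v=[1.4686 2.1759]
Step 6: x=[4.9725 10.1231] v=[1.8778 2.0892]
Step 7: x=[5.3766 10.5168] v=[2.0203 1.9687]

Answer: 5.3766 10.5168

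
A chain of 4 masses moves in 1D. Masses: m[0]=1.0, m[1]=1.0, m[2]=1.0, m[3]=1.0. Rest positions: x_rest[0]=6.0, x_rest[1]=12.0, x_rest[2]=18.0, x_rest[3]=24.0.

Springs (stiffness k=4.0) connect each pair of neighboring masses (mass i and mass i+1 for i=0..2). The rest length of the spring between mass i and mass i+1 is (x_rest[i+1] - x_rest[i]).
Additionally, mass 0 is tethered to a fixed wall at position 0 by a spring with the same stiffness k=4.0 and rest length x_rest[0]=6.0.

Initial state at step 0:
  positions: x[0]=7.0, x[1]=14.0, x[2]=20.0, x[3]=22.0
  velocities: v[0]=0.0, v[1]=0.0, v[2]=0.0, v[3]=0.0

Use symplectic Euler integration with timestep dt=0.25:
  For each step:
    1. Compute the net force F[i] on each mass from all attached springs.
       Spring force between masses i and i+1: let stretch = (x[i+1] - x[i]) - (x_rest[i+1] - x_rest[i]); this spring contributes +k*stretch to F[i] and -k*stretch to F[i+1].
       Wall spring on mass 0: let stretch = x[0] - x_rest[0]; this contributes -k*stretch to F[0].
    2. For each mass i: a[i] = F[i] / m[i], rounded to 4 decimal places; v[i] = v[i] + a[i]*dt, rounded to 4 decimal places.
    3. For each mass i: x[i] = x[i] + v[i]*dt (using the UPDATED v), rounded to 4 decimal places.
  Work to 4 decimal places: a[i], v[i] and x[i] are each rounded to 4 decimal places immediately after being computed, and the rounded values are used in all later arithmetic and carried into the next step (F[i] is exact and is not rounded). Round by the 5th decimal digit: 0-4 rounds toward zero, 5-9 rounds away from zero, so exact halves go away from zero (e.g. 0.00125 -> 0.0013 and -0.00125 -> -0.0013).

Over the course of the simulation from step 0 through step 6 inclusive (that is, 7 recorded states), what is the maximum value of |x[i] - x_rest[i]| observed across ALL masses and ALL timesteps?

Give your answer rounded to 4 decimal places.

Answer: 2.3789

Derivation:
Step 0: x=[7.0000 14.0000 20.0000 22.0000] v=[0.0000 0.0000 0.0000 0.0000]
Step 1: x=[7.0000 13.7500 19.0000 23.0000] v=[0.0000 -1.0000 -4.0000 4.0000]
Step 2: x=[6.9375 13.1250 17.6875 24.5000] v=[-0.2500 -2.5000 -5.2500 6.0000]
Step 3: x=[6.6875 12.0938 16.9375 25.7969] v=[-1.0000 -4.1250 -3.0000 5.1875]
Step 4: x=[6.1172 10.9219 17.1914 26.3789] v=[-2.2812 -4.6876 1.0157 2.3281]
Step 5: x=[5.2188 10.1162 18.1748 26.1641] v=[-3.5937 -3.2228 3.9337 -0.8594]
Step 6: x=[4.2400 10.1008 19.1409 25.4519] v=[-3.9151 -0.0616 3.8644 -2.8487]
Max displacement = 2.3789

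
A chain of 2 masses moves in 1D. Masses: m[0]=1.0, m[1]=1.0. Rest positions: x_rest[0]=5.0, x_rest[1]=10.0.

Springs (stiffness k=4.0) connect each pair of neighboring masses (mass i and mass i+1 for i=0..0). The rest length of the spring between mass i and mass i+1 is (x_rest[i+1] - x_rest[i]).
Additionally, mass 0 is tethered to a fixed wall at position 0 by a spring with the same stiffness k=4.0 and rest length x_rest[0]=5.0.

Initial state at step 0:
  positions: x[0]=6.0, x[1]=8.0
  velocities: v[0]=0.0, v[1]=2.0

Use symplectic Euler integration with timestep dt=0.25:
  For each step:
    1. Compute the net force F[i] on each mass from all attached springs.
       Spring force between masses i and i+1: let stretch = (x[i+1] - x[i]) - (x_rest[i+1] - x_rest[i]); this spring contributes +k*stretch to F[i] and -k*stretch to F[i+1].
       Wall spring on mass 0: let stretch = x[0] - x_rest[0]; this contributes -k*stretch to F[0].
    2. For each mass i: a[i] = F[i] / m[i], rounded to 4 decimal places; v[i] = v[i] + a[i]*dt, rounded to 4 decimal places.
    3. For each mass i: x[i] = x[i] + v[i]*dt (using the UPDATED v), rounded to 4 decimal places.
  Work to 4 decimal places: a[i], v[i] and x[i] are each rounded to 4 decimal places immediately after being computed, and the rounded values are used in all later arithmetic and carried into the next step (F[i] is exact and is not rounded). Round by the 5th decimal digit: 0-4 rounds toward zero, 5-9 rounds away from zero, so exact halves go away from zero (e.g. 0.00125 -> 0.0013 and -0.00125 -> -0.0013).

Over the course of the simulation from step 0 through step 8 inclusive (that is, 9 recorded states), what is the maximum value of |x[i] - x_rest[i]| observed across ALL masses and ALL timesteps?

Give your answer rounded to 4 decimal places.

Answer: 2.9336

Derivation:
Step 0: x=[6.0000 8.0000] v=[0.0000 2.0000]
Step 1: x=[5.0000 9.2500] v=[-4.0000 5.0000]
Step 2: x=[3.8125 10.6875] v=[-4.7500 5.7500]
Step 3: x=[3.3906 11.6563] v=[-1.6875 3.8750]
Step 4: x=[4.1875 11.8086] v=[3.1876 0.6093]
Step 5: x=[5.8428 11.3057] v=[6.6212 -2.0118]
Step 6: x=[7.4031 10.6870] v=[6.2413 -2.4747]
Step 7: x=[7.9336 10.4974] v=[2.1221 -0.7586]
Step 8: x=[7.1217 10.9168] v=[-3.2477 1.6776]
Max displacement = 2.9336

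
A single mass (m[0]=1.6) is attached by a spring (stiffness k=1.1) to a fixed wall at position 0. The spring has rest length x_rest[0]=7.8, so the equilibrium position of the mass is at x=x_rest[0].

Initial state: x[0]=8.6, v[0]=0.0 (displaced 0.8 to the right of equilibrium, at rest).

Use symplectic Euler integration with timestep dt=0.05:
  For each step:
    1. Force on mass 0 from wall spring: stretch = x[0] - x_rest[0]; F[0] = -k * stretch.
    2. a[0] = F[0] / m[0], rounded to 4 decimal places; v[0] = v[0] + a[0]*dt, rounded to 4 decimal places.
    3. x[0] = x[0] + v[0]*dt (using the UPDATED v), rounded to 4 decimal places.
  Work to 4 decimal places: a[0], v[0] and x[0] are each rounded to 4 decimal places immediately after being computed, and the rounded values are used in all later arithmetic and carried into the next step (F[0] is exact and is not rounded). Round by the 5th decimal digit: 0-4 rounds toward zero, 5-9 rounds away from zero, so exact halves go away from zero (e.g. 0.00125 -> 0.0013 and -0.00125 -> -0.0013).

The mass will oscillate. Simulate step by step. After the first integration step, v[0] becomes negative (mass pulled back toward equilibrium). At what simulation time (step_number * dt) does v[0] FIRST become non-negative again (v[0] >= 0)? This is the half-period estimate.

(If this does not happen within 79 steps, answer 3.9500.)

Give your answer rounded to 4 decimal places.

Step 0: x=[8.6000] v=[0.0000]
Step 1: x=[8.5986] v=[-0.0275]
Step 2: x=[8.5959] v=[-0.0550]
Step 3: x=[8.5918] v=[-0.0824]
Step 4: x=[8.5863] v=[-0.1096]
Step 5: x=[8.5795] v=[-0.1366]
Step 6: x=[8.5713] v=[-0.1634]
Step 7: x=[8.5618] v=[-0.1899]
Step 8: x=[8.5510] v=[-0.2161]
Step 9: x=[8.5389] v=[-0.2419]
Step 10: x=[8.5255] v=[-0.2673]
Step 11: x=[8.5109] v=[-0.2922]
Step 12: x=[8.4951] v=[-0.3166]
Step 13: x=[8.4781] v=[-0.3405]
Step 14: x=[8.4599] v=[-0.3638]
Step 15: x=[8.4406] v=[-0.3865]
Step 16: x=[8.4202] v=[-0.4085]
Step 17: x=[8.3987] v=[-0.4298]
Step 18: x=[8.3762] v=[-0.4504]
Step 19: x=[8.3527] v=[-0.4702]
Step 20: x=[8.3282] v=[-0.4892]
Step 21: x=[8.3028] v=[-0.5074]
Step 22: x=[8.2766] v=[-0.5247]
Step 23: x=[8.2495] v=[-0.5411]
Step 24: x=[8.2217] v=[-0.5566]
Step 25: x=[8.1931] v=[-0.5711]
Step 26: x=[8.1639] v=[-0.5846]
Step 27: x=[8.1340] v=[-0.5971]
Step 28: x=[8.1036] v=[-0.6086]
Step 29: x=[8.0727] v=[-0.6190]
Step 30: x=[8.0413] v=[-0.6284]
Step 31: x=[8.0095] v=[-0.6367]
Step 32: x=[7.9773] v=[-0.6439]
Step 33: x=[7.9448] v=[-0.6500]
Step 34: x=[7.9121] v=[-0.6550]
Step 35: x=[7.8792] v=[-0.6589]
Step 36: x=[7.8461] v=[-0.6616]
Step 37: x=[7.8129] v=[-0.6632]
Step 38: x=[7.7797] v=[-0.6636]
Step 39: x=[7.7466] v=[-0.6629]
Step 40: x=[7.7135] v=[-0.6611]
Step 41: x=[7.6806] v=[-0.6581]
Step 42: x=[7.6479] v=[-0.6540]
Step 43: x=[7.6155] v=[-0.6488]
Step 44: x=[7.5834] v=[-0.6425]
Step 45: x=[7.5516] v=[-0.6351]
Step 46: x=[7.5203] v=[-0.6266]
Step 47: x=[7.4895] v=[-0.6170]
Step 48: x=[7.4592] v=[-0.6063]
Step 49: x=[7.4295] v=[-0.5946]
Step 50: x=[7.4004] v=[-0.5819]
Step 51: x=[7.3720] v=[-0.5682]
Step 52: x=[7.3443] v=[-0.5535]
Step 53: x=[7.3174] v=[-0.5378]
Step 54: x=[7.2913] v=[-0.5212]
Step 55: x=[7.2661] v=[-0.5037]
Step 56: x=[7.2418] v=[-0.4853]
Step 57: x=[7.2185] v=[-0.4661]
Step 58: x=[7.1962] v=[-0.4461]
Step 59: x=[7.1749] v=[-0.4253]
Step 60: x=[7.1547] v=[-0.4038]
Step 61: x=[7.1356] v=[-0.3816]
Step 62: x=[7.1177] v=[-0.3588]
Step 63: x=[7.1009] v=[-0.3353]
Step 64: x=[7.0853] v=[-0.3113]
Step 65: x=[7.0710] v=[-0.2867]
Step 66: x=[7.0579] v=[-0.2616]
Step 67: x=[7.0461] v=[-0.2361]
Step 68: x=[7.0356] v=[-0.2102]
Step 69: x=[7.0264] v=[-0.1839]
Step 70: x=[7.0185] v=[-0.1573]
Step 71: x=[7.0120] v=[-0.1304]
Step 72: x=[7.0068] v=[-0.1033]
Step 73: x=[7.0030] v=[-0.0760]
Step 74: x=[7.0006] v=[-0.0486]
Step 75: x=[6.9995] v=[-0.0211]
Step 76: x=[6.9998] v=[0.0064]
First v>=0 after going negative at step 76, time=3.8000

Answer: 3.8000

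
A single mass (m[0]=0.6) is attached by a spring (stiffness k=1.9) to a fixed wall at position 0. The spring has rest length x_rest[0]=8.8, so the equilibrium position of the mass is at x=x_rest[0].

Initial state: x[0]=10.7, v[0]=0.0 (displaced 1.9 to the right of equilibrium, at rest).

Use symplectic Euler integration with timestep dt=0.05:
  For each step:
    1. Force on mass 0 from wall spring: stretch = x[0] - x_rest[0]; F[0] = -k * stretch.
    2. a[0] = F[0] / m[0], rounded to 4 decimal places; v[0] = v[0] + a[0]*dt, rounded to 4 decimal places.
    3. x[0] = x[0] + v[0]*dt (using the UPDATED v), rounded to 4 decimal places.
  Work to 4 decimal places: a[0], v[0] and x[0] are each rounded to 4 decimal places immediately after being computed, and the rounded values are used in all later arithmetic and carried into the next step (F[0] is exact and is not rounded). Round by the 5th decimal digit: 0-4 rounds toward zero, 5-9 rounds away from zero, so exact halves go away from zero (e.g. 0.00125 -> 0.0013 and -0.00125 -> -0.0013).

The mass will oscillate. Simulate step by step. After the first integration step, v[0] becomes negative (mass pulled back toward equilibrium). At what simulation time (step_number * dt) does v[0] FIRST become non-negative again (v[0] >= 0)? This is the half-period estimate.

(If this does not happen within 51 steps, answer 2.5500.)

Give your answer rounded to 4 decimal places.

Step 0: x=[10.7000] v=[0.0000]
Step 1: x=[10.6850] v=[-0.3008]
Step 2: x=[10.6550] v=[-0.5993]
Step 3: x=[10.6104] v=[-0.8930]
Step 4: x=[10.5514] v=[-1.1796]
Step 5: x=[10.4786] v=[-1.4569]
Step 6: x=[10.3925] v=[-1.7227]
Step 7: x=[10.2938] v=[-1.9748]
Step 8: x=[10.1832] v=[-2.2113]
Step 9: x=[10.0617] v=[-2.4303]
Step 10: x=[9.9302] v=[-2.6301]
Step 11: x=[9.7897] v=[-2.8091]
Step 12: x=[9.6414] v=[-2.9658]
Step 13: x=[9.4865] v=[-3.0990]
Step 14: x=[9.3261] v=[-3.2077]
Step 15: x=[9.1616] v=[-3.2910]
Step 16: x=[8.9942] v=[-3.3483]
Step 17: x=[8.8252] v=[-3.3791]
Step 18: x=[8.6560] v=[-3.3831]
Step 19: x=[8.4880] v=[-3.3603]
Step 20: x=[8.3225] v=[-3.3109]
Step 21: x=[8.1607] v=[-3.2353]
Step 22: x=[8.0040] v=[-3.1341]
Step 23: x=[7.8536] v=[-3.0081]
Step 24: x=[7.7107] v=[-2.8583]
Step 25: x=[7.5764] v=[-2.6858]
Step 26: x=[7.4518] v=[-2.4921]
Step 27: x=[7.3379] v=[-2.2786]
Step 28: x=[7.2355] v=[-2.0471]
Step 29: x=[7.1455] v=[-1.7994]
Step 30: x=[7.0686] v=[-1.5374]
Step 31: x=[7.0054] v=[-1.2633]
Step 32: x=[6.9564] v=[-0.9792]
Step 33: x=[6.9220] v=[-0.6873]
Step 34: x=[6.9025] v=[-0.3900]
Step 35: x=[6.8980] v=[-0.0896]
Step 36: x=[6.9086] v=[0.2116]
First v>=0 after going negative at step 36, time=1.8000

Answer: 1.8000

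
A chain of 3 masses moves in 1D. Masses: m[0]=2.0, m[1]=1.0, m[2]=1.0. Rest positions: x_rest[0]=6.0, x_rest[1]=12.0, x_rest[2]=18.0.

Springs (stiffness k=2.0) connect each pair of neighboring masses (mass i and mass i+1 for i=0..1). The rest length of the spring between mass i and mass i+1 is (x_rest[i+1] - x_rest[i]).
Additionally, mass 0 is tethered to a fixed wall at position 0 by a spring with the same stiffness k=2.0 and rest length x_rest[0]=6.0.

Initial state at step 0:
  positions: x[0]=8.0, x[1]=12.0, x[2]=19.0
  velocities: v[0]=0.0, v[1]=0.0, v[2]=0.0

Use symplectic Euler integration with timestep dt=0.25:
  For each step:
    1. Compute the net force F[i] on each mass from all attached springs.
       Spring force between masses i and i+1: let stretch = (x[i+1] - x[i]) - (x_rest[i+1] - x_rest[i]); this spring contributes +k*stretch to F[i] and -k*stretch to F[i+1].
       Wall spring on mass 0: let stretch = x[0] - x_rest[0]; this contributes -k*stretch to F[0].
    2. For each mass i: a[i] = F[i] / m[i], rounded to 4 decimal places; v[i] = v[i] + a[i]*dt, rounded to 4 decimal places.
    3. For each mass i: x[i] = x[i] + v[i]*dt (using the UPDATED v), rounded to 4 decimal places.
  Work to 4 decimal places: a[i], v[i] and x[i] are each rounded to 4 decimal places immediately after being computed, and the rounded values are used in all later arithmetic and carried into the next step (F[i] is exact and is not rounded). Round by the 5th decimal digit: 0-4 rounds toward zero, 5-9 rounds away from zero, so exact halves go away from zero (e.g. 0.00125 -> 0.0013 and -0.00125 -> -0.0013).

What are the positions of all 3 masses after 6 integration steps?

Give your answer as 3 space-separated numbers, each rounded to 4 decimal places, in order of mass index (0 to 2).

Step 0: x=[8.0000 12.0000 19.0000] v=[0.0000 0.0000 0.0000]
Step 1: x=[7.7500 12.3750 18.8750] v=[-1.0000 1.5000 -0.5000]
Step 2: x=[7.3047 12.9844 18.6875] v=[-1.7813 2.4375 -0.7500]
Step 3: x=[6.7578 13.5967 18.5371] v=[-2.1876 2.4492 -0.6016]
Step 4: x=[6.2160 13.9717 18.5192] v=[-2.1673 1.5000 -0.0718]
Step 5: x=[5.7704 13.9457 18.6828] v=[-1.7824 -0.1041 0.6545]
Step 6: x=[5.4751 13.4899 19.0043] v=[-1.1812 -1.8232 1.2860]

Answer: 5.4751 13.4899 19.0043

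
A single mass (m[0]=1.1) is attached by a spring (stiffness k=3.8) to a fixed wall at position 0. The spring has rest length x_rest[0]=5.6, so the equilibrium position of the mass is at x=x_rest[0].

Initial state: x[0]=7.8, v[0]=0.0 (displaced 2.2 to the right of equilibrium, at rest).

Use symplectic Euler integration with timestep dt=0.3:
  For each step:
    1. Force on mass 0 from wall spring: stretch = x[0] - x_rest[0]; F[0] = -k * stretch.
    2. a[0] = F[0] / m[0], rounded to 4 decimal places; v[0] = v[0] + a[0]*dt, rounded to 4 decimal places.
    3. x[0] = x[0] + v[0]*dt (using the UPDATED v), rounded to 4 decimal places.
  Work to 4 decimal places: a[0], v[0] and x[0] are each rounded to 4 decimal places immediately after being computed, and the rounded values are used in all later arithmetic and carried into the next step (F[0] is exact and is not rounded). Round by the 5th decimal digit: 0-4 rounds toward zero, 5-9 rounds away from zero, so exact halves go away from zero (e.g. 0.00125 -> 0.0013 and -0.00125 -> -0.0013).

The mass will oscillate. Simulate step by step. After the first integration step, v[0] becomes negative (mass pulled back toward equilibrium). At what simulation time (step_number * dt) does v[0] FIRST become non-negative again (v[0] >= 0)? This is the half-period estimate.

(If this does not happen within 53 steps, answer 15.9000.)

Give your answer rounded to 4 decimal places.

Step 0: x=[7.8000] v=[0.0000]
Step 1: x=[7.1160] v=[-2.2800]
Step 2: x=[5.9607] v=[-3.8511]
Step 3: x=[4.6932] v=[-4.2249]
Step 4: x=[3.7077] v=[-3.2851]
Step 5: x=[3.3105] v=[-1.3240]
Step 6: x=[3.6251] v=[1.0488]
First v>=0 after going negative at step 6, time=1.8000

Answer: 1.8000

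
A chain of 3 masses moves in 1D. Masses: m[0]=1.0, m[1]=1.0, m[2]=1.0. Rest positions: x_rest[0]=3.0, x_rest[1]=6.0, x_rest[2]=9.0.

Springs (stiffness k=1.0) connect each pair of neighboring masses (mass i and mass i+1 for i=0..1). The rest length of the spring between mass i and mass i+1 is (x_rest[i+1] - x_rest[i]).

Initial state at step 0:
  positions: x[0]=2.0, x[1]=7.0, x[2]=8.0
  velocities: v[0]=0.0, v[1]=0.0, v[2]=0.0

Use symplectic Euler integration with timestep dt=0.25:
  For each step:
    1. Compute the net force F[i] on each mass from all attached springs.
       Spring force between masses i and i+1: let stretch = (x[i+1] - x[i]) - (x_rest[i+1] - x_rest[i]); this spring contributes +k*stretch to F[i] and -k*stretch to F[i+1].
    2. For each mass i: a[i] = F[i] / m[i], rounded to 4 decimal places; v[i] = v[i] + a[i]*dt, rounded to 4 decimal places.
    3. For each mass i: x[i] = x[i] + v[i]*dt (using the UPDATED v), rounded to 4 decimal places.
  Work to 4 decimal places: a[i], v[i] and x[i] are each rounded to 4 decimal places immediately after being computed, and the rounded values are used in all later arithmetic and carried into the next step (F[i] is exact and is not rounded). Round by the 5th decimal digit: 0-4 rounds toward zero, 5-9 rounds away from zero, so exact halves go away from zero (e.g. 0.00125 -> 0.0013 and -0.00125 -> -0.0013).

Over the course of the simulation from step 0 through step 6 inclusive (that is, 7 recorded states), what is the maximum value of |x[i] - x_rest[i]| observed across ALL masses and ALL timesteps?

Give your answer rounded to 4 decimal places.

Step 0: x=[2.0000 7.0000 8.0000] v=[0.0000 0.0000 0.0000]
Step 1: x=[2.1250 6.7500 8.1250] v=[0.5000 -1.0000 0.5000]
Step 2: x=[2.3516 6.2969 8.3516] v=[0.9063 -1.8125 0.9063]
Step 3: x=[2.6373 5.7256 8.6373] v=[1.1426 -2.2852 1.1426]
Step 4: x=[2.9285 5.1433 8.9285] v=[1.1647 -2.3294 1.1647]
Step 5: x=[3.1706 4.6591 9.1706] v=[0.9684 -1.9368 0.9684]
Step 6: x=[3.3182 4.3638 9.3182] v=[0.5905 -1.1811 0.5905]
Max displacement = 1.6362

Answer: 1.6362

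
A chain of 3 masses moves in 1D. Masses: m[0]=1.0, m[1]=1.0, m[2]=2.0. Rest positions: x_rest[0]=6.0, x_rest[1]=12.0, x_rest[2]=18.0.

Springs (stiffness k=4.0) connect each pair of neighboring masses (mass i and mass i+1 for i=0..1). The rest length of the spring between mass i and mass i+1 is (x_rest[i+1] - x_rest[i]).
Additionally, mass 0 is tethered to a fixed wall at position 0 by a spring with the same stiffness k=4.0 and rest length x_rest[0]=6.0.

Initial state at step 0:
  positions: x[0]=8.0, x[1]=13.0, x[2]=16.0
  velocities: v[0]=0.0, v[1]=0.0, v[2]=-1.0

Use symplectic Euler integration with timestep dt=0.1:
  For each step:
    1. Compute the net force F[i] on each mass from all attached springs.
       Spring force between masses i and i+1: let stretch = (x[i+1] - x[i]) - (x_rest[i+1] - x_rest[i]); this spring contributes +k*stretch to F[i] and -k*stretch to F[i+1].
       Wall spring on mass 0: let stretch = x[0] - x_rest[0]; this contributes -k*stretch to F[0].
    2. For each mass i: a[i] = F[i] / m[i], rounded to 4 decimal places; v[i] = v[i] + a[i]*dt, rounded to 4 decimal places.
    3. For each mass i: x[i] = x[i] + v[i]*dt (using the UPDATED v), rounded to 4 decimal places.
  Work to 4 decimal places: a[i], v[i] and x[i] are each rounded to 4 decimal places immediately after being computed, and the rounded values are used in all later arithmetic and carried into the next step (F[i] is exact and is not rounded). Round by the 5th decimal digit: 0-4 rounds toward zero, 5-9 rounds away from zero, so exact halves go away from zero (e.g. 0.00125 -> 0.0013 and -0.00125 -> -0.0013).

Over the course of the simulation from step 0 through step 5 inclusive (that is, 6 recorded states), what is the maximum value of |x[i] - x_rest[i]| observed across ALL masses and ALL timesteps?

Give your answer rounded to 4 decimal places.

Step 0: x=[8.0000 13.0000 16.0000] v=[0.0000 0.0000 -1.0000]
Step 1: x=[7.8800 12.9200 15.9600] v=[-1.2000 -0.8000 -0.4000]
Step 2: x=[7.6464 12.7600 15.9792] v=[-2.3360 -1.6000 0.1920]
Step 3: x=[7.3115 12.5242 16.0540] v=[-3.3491 -2.3578 0.7482]
Step 4: x=[6.8926 12.2211 16.1782] v=[-4.1886 -3.0310 1.2422]
Step 5: x=[6.4112 11.8631 16.3433] v=[-4.8142 -3.5796 1.6508]
Max displacement = 2.0400

Answer: 2.0400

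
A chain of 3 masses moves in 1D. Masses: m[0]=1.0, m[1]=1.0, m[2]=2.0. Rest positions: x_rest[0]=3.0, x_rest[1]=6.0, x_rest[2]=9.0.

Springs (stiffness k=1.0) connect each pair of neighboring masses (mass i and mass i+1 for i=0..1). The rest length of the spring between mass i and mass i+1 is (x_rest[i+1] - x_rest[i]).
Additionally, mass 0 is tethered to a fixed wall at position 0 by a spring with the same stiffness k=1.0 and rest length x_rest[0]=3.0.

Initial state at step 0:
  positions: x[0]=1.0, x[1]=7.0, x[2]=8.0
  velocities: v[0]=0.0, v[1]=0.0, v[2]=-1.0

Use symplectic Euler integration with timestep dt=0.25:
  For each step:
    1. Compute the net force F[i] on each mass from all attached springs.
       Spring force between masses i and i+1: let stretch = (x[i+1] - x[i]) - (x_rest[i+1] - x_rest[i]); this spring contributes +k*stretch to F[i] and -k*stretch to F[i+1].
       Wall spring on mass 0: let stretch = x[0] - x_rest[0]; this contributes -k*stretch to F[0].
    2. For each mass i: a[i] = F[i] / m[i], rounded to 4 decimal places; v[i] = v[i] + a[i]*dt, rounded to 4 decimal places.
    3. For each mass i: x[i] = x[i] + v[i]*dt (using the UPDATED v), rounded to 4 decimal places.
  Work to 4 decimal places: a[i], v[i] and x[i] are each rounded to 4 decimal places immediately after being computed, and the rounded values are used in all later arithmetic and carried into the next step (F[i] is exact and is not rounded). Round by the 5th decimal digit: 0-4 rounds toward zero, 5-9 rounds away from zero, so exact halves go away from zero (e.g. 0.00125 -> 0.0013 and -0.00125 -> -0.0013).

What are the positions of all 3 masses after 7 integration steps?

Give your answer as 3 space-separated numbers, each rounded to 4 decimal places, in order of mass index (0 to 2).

Step 0: x=[1.0000 7.0000 8.0000] v=[0.0000 0.0000 -1.0000]
Step 1: x=[1.3125 6.6875 7.8125] v=[1.2500 -1.2500 -0.7500]
Step 2: x=[1.8789 6.1094 7.6836] v=[2.2656 -2.3125 -0.5156]
Step 3: x=[2.5923 5.3653 7.5993] v=[2.8535 -2.9766 -0.3374]
Step 4: x=[3.3170 4.5875 7.5389] v=[2.8987 -3.1114 -0.2417]
Step 5: x=[3.9138 3.9147 7.4800] v=[2.3871 -2.6912 -0.2356]
Step 6: x=[4.2660 3.4647 7.4034] v=[1.4089 -1.8001 -0.3063]
Step 7: x=[4.3015 3.3109 7.2975] v=[0.1421 -0.6151 -0.4237]

Answer: 4.3015 3.3109 7.2975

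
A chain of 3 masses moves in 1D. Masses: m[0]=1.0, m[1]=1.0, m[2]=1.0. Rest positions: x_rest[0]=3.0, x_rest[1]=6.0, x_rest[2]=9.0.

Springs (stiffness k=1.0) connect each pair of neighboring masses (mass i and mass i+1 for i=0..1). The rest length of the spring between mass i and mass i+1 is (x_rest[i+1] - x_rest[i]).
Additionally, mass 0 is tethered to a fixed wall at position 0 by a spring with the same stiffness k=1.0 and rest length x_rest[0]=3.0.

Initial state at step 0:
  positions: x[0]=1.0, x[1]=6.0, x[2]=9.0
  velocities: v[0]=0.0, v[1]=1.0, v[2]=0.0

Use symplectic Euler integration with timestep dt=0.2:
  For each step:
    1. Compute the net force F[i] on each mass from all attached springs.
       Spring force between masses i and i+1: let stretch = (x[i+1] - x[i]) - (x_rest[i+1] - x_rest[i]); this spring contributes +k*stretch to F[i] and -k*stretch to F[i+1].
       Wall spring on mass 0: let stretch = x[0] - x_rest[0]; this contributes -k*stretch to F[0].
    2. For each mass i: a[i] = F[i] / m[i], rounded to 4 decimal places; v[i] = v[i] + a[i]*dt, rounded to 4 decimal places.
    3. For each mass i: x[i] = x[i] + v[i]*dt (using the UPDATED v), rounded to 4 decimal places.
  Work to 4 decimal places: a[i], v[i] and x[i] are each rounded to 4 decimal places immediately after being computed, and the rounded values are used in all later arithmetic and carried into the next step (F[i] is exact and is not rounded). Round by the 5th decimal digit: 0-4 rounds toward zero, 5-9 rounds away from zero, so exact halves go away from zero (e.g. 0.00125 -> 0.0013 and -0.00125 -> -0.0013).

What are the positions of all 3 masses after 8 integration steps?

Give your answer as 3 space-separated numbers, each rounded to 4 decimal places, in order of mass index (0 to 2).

Answer: 4.5323 5.7566 9.0444

Derivation:
Step 0: x=[1.0000 6.0000 9.0000] v=[0.0000 1.0000 0.0000]
Step 1: x=[1.1600 6.1200 9.0000] v=[0.8000 0.6000 0.0000]
Step 2: x=[1.4720 6.1568 9.0048] v=[1.5600 0.1840 0.0240]
Step 3: x=[1.9125 6.1201 9.0157] v=[2.2026 -0.1834 0.0544]
Step 4: x=[2.4448 6.0309 9.0308] v=[2.6616 -0.4458 0.0753]
Step 5: x=[3.0228 5.9183 9.0459] v=[2.8899 -0.5630 0.0753]
Step 6: x=[3.5957 5.8150 9.0559] v=[2.8644 -0.5166 0.0498]
Step 7: x=[4.1135 5.7525 9.0562] v=[2.5891 -0.3123 0.0016]
Step 8: x=[4.5323 5.7566 9.0444] v=[2.0942 0.0206 -0.0591]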